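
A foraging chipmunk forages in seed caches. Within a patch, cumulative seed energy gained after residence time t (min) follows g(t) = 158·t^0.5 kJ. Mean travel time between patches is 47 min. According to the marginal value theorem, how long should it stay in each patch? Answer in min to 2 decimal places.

47.00 min

By the marginal value theorem, leave when the instantaneous gain rate g'(t) equals the habitat-wide average g(t)/(T + t).
g'(t) = 0.5·158·t^-0.5. Setting 0.5·158·t^-0.5 = 158·t^0.5/(47+t) gives 0.5(47+t) = t, so 0.50·t = 0.5×47.
t* = 0.5×47/0.50 = 47 min.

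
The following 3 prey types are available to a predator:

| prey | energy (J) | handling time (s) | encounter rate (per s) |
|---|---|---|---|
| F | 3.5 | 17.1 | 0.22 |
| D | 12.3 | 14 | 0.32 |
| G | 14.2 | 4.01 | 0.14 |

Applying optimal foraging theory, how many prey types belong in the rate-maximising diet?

1

Profitabilities (E/h, J/s): G 3.54, D 0.879, F 0.205. Add prey in this order while the next type's profitability exceeds the intake rate on those already taken.
Rate on top 1: 1.273. D: 0.879 < 1.273 → exclude; stop.
Optimal diet: G — 1 of 3 types.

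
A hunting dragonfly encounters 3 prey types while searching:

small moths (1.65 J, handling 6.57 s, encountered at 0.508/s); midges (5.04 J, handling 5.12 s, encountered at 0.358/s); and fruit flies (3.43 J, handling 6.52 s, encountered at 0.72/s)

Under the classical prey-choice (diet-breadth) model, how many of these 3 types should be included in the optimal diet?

E/h in descending order: midges 0.984, fruit flies 0.526, small moths 0.251 J/s. The optimal diet is the largest prefix of this list for which every included type satisfies E_i/h_i > R on the types above it.
Rate on top 1: 0.6369. fruit flies: 0.526 < 0.6369 → exclude; stop.
Optimal diet: midges — 1 of 3 types.

1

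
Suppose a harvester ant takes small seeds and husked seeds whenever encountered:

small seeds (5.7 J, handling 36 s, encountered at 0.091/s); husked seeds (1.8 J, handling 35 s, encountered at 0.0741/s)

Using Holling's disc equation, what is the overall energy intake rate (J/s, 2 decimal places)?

0.09 J/s

R = (0.091×5.7 + 0.0741×1.8) / (1 + 0.091×36 + 0.0741×35) = 0.6521/6.87 = 0.09492 J/s.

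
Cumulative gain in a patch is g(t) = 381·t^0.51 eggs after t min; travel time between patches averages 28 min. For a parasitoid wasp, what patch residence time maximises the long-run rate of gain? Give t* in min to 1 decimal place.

29.1 min

Optimal t* satisfies g'(t*) = g(t*)/(T + t*).
g'(t) = 0.51·381·t^-0.49. Setting 0.51·381·t^-0.49 = 381·t^0.51/(28+t) gives 0.51(28+t) = t, so 0.49·t = 0.51×28.
t* = 0.51×28/0.49 = 29.14 min.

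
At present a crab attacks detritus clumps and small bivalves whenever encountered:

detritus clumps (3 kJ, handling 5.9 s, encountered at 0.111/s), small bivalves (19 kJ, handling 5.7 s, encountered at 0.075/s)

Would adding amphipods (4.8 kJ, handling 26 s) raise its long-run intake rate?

Intake rate on the current diet: R = (0.111×3 + 0.075×19) / (1 + 0.111×5.9 + 0.075×5.7) = 1.758/2.082 = 0.8442 kJ/s.
amphipods: E/h = 4.8/26 = 0.1846 kJ/s.
Since 0.1846 < R, time spent handling amphipods is better spent searching.

No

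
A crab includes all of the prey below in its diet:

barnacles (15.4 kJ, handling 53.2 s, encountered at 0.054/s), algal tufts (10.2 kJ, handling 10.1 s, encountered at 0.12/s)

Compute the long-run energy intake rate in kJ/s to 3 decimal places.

Energy encountered per unit search time: 0.054×15.4 + 0.12×10.2 = 2.056 kJ/s.
Handling time per unit search time: 0.054×53.2 + 0.12×10.1 = 4.085.
Rate = 2.056/(1 + 4.085) = 0.4043 kJ/s.

0.404 kJ/s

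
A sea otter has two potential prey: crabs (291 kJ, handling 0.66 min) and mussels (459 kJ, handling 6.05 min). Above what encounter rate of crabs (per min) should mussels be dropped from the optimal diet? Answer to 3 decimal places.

At the threshold, the rate on crabs alone equals the profitability of mussels: λ·291/(1 + λ·0.66) = 459/6.05 = 75.87.
Rearranging, λ(291 − 75.87×0.66) = 75.87, so λ = 75.87/240.9 = 0.3149 per min.

0.315 per min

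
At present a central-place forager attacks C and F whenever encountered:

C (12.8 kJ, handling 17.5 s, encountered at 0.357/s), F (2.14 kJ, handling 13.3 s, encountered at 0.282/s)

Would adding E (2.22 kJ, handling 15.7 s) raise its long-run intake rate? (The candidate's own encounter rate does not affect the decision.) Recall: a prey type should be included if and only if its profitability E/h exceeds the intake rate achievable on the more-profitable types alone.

On C and F alone, R = ΣλE/(1+Σλh) = 5.173/11 = 0.4704 kJ/s.
Profitability of E: 2.22/15.7 = 0.1414 kJ/s.
Since 0.1414 < R, time spent handling E is better spent searching.

No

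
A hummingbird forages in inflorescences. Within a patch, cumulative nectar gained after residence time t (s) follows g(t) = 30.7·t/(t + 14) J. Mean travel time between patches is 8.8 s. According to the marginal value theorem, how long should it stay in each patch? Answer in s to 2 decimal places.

11.10 s

Optimal t* satisfies g'(t*) = g(t*)/(T + t*).
g'(t) = 30.7·14/(t + 14)². Setting 30.7·14/(t+14)² = 30.7t/[(t+14)(8.8+t)] gives 14(8.8+t) = t(t+14), so t² = 14×8.8 = 123.2.
t* = √123.2 = 11.1 s.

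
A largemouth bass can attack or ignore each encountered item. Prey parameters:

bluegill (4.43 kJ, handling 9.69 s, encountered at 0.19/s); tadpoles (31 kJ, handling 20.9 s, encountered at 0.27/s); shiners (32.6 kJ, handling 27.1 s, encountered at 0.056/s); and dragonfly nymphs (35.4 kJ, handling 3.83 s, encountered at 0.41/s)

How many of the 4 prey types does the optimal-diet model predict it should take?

E/h in descending order: dragonfly nymphs 9.24, tadpoles 1.48, shiners 1.2, bluegill 0.457 kJ/s. The optimal diet is the largest prefix of this list for which every included type satisfies E_i/h_i > R on the types above it.
Rate on top 1: 5.647. tadpoles: 1.48 < 5.647 → exclude; stop.
Optimal diet: dragonfly nymphs — 1 of 4 types.

1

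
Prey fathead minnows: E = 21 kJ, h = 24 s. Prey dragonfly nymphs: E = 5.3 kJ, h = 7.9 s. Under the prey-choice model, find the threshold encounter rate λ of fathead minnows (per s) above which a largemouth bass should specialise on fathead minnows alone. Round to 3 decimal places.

0.137 per s

The zero-one rule: include dragonfly nymphs iff E₂/h₂ > λE₁/(1+λh₁). Equality gives the switch point.
λE₁h₂ = E₂ + λE₂h₁ ⇒ λ = E₂/(E₁h₂ − E₂h₁) = 5.3/(165.9 − 127.2) = 0.137 per s.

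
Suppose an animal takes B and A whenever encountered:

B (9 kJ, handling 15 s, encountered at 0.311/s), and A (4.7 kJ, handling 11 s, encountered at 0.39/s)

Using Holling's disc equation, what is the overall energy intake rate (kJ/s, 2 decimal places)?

R = (0.311×9 + 0.39×4.7) / (1 + 0.311×15 + 0.39×11) = 4.632/9.955 = 0.4653 kJ/s.

0.47 kJ/s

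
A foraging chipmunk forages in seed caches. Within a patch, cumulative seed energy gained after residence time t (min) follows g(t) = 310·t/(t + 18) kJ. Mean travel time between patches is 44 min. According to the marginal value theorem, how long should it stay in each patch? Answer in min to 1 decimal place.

28.1 min

Optimal t* satisfies g'(t*) = g(t*)/(T + t*).
g'(t) = 310·18/(t + 18)². Setting 310·18/(t+18)² = 310t/[(t+18)(44+t)] gives 18(44+t) = t(t+18), so t² = 18×44 = 792.
t* = √792 = 28.14 min.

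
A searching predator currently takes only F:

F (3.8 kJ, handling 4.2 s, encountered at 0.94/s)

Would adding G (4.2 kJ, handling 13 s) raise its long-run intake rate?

On F alone, R = ΣλE/(1+Σλh) = 3.572/4.948 = 0.7219 kJ/s.
G: E/h = 4.2/13 = 0.3231 kJ/s.
Since 0.3231 < R, time spent handling G is better spent searching.

No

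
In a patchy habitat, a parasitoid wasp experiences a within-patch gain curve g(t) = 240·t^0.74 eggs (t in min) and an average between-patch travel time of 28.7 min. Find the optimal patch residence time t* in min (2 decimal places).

Maximise g(t)/(T+t): set derivative to zero → g'(t)(T+t) = g(t).
g'(t) = 0.74·240·t^-0.26. Setting 0.74·240·t^-0.26 = 240·t^0.74/(28.7+t) gives 0.74(28.7+t) = t, so 0.26·t = 0.74×28.7.
t* = 0.74×28.7/0.26 = 81.68 min.

81.68 min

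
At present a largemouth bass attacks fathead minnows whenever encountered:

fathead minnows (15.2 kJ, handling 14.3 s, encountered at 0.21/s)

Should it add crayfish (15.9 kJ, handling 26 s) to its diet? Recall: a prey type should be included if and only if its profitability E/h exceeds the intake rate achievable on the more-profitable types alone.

On fathead minnows alone, R = ΣλE/(1+Σλh) = 3.192/4.003 = 0.7974 kJ/s.
crayfish: E/h = 15.9/26 = 0.6115 kJ/s.
Since 0.6115 < R, time spent handling crayfish is better spent searching.

No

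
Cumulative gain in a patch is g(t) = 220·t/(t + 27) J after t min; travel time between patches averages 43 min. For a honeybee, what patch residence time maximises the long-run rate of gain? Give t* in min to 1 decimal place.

34.1 min

Optimal t* satisfies g'(t*) = g(t*)/(T + t*).
g'(t) = 220·27/(t + 27)². Setting 220·27/(t+27)² = 220t/[(t+27)(43+t)] gives 27(43+t) = t(t+27), so t² = 27×43 = 1161.
t* = √1161 = 34.07 min.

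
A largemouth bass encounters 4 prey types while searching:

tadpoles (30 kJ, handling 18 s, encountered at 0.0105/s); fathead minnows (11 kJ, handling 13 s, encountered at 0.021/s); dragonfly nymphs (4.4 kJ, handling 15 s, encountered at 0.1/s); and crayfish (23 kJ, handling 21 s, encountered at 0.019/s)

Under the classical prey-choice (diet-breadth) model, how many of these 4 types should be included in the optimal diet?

Profitabilities (E/h, kJ/s): tadpoles 1.67, crayfish 1.1, fathead minnows 0.846, dragonfly nymphs 0.293. Add prey in this order while the next type's profitability exceeds the intake rate on those already taken.
Rate on top 1: 0.2649. crayfish: 1.1 > 0.2649 → include.
Rate on top 2: 0.4736. fathead minnows: 0.846 > 0.4736 → include.
Rate on top 3: 0.5282. dragonfly nymphs: 0.293 < 0.5282 → exclude; stop.
Optimal diet: tadpoles, crayfish, fathead minnows — 3 of 4 types.

3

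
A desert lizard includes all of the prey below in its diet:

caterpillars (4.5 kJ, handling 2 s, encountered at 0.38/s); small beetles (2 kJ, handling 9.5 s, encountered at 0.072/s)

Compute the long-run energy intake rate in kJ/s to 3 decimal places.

0.759 kJ/s

Energy encountered per unit search time: 0.38×4.5 + 0.072×2 = 1.854 kJ/s.
Handling time per unit search time: 0.38×2 + 0.072×9.5 = 1.444.
Rate = 1.854/(1 + 1.444) = 0.7586 kJ/s.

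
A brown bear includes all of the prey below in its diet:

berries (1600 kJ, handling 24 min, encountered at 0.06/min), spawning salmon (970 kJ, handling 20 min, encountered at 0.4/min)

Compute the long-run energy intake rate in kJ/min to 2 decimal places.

R = (0.06×1600 + 0.4×970) / (1 + 0.06×24 + 0.4×20) = 484/10.44 = 46.36 kJ/min.

46.36 kJ/min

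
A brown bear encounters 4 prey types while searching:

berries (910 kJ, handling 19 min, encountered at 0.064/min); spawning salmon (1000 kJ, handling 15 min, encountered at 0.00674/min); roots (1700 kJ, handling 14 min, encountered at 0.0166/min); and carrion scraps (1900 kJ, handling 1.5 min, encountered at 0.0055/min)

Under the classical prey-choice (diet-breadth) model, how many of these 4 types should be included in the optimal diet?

E/h in descending order: carrion scraps 1.27e+03, roots 121, spawning salmon 66.7, berries 47.9 kJ/min. The optimal diet is the largest prefix of this list for which every included type satisfies E_i/h_i > R on the types above it.
Rate on top 1: 10.36. roots: 121 > 10.36 → include.
Rate on top 2: 31.17. spawning salmon: 66.7 > 31.17 → include.
Rate on top 3: 33.84. berries: 47.9 > 33.84 → include.
Optimal diet: carrion scraps, roots, spawning salmon, berries — 4 of 4 types.

4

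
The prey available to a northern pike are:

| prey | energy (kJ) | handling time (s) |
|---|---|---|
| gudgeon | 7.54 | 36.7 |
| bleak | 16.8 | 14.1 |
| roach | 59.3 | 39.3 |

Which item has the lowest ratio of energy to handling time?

gudgeon

Profitability E/h (kJ/s): gudgeon = 7.54/36.7 = 0.205, bleak = 16.8/14.1 = 1.19, roach = 59.3/39.3 = 1.51.
Ranked: roach > bleak > gudgeon.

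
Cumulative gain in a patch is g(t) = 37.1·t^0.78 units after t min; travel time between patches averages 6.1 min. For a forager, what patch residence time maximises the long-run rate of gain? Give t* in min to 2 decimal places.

Maximise g(t)/(T+t): set derivative to zero → g'(t)(T+t) = g(t).
g'(t) = 0.78·37.1·t^-0.22. Setting 0.78·37.1·t^-0.22 = 37.1·t^0.78/(6.1+t) gives 0.78(6.1+t) = t, so 0.22·t = 0.78×6.1.
t* = 0.78×6.1/0.22 = 21.63 min.

21.63 min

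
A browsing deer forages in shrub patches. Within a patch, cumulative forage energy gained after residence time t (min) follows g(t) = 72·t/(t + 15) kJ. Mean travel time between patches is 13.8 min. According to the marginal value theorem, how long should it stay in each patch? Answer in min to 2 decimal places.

Maximise g(t)/(T+t): set derivative to zero → g'(t)(T+t) = g(t).
g'(t) = 72·15/(t + 15)². Setting 72·15/(t+15)² = 72t/[(t+15)(13.8+t)] gives 15(13.8+t) = t(t+15), so t² = 15×13.8 = 207.
t* = √207 = 14.39 min.

14.39 min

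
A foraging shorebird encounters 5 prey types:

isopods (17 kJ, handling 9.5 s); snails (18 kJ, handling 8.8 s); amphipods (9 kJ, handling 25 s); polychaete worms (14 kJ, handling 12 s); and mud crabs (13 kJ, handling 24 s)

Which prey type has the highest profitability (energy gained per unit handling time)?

In descending order of E/h:
snails: 18/8.8 = 2.05 kJ/s
isopods: 17/9.5 = 1.79 kJ/s
polychaete worms: 14/12 = 1.17 kJ/s
mud crabs: 13/24 = 0.542 kJ/s
amphipods: 9/25 = 0.36 kJ/s

snails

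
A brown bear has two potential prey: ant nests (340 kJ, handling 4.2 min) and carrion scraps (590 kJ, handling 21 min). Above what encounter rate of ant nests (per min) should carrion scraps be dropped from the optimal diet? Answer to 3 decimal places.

0.127 per min

The zero-one rule: include carrion scraps iff E₂/h₂ > λE₁/(1+λh₁). Equality gives the switch point.
λE₁h₂ = E₂ + λE₂h₁ ⇒ λ = E₂/(E₁h₂ − E₂h₁) = 590/(7140 − 2478) = 0.1266 per min.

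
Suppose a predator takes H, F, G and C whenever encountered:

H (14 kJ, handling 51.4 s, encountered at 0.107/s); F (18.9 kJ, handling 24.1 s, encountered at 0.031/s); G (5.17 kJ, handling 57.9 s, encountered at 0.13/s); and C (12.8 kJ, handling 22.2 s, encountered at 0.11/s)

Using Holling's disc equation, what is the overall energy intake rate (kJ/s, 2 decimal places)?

Energy encountered per unit search time: 0.107×14 + 0.031×18.9 + 0.13×5.17 + 0.11×12.8 = 4.164 kJ/s.
Handling time per unit search time: 0.107×51.4 + 0.031×24.1 + 0.13×57.9 + 0.11×22.2 = 16.22.
Rate = 4.164/(1 + 16.22) = 0.2419 kJ/s.

0.24 kJ/s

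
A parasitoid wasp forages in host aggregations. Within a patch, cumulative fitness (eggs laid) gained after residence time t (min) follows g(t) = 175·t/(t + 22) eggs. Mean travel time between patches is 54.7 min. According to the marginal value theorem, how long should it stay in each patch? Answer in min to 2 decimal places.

Maximise g(t)/(T+t): set derivative to zero → g'(t)(T+t) = g(t).
g'(t) = 175·22/(t + 22)². Setting 175·22/(t+22)² = 175t/[(t+22)(54.7+t)] gives 22(54.7+t) = t(t+22), so t² = 22×54.7 = 1203.
t* = √1203 = 34.69 min.

34.69 min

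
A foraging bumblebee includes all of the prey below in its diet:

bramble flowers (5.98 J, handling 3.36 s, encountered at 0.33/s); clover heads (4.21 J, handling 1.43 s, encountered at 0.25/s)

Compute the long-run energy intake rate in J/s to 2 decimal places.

1.23 J/s

R = Σλ_iE_i / (1 + Σλ_ih_i)
Numerator: 0.33×5.98 + 0.25×4.21 = 3.026
Denominator: 1 + 0.33×3.36 + 0.25×1.43 = 2.466
R = 3.026/2.466 = 1.227 J/s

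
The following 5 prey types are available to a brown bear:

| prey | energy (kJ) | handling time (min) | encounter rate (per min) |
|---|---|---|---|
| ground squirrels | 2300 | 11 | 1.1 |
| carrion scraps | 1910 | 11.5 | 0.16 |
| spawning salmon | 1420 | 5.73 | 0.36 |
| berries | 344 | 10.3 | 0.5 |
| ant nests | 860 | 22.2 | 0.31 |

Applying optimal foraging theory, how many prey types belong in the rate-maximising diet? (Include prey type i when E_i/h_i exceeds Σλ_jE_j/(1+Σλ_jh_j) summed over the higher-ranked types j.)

Rank by E/h (kJ/min): spawning salmon 248, ground squirrels 209, carrion scraps 166, ant nests 38.7, berries 33.4. Include each in turn until the next type's E/h falls below the running intake rate.
Rate on top 1: 166.9. ground squirrels: 209 > 166.9 → include.
Rate on top 2: 200.6. carrion scraps: 166 < 200.6 → exclude; stop.
Optimal diet: spawning salmon, ground squirrels — 2 of 5 types.

2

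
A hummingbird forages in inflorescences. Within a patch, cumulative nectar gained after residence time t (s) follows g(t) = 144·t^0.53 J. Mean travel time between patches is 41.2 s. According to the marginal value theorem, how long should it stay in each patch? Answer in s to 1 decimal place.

46.5 s

By the marginal value theorem, leave when the instantaneous gain rate g'(t) equals the habitat-wide average g(t)/(T + t).
g'(t) = 0.53·144·t^-0.47. Setting 0.53·144·t^-0.47 = 144·t^0.53/(41.2+t) gives 0.53(41.2+t) = t, so 0.47·t = 0.53×41.2.
t* = 0.53×41.2/0.47 = 46.46 s.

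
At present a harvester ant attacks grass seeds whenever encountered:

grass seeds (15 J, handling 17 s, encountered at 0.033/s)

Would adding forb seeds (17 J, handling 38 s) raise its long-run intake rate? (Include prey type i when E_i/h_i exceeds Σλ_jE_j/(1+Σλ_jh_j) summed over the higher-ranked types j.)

Yes

Intake rate on the current diet: R = (0.033×15) / (1 + 0.033×17) = 0.495/1.561 = 0.3171 J/s.
forb seeds: E/h = 17/38 = 0.4474 J/s.
Since 0.4474 > R, including forb seeds increases the long-run rate.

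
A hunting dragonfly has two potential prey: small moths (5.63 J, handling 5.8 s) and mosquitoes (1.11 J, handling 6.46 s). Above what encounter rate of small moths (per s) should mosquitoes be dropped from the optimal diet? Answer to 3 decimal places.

At the threshold, the rate on small moths alone equals the profitability of mosquitoes: λ·5.63/(1 + λ·5.8) = 1.11/6.46 = 0.1718.
Rearranging, λ(5.63 − 0.1718×5.8) = 0.1718, so λ = 0.1718/4.633 = 0.03708 per s.

0.037 per s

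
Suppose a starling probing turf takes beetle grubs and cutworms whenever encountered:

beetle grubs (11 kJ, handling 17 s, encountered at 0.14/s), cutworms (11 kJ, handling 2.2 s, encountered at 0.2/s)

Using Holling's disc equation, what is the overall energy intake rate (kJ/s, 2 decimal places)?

Energy encountered per unit search time: 0.14×11 + 0.2×11 = 3.74 kJ/s.
Handling time per unit search time: 0.14×17 + 0.2×2.2 = 2.82.
Rate = 3.74/(1 + 2.82) = 0.9791 kJ/s.

0.98 kJ/s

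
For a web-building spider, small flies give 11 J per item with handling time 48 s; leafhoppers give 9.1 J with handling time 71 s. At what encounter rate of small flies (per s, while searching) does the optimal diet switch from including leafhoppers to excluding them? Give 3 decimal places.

Drop leafhoppers once their profitability E₂/h₂ falls below the rate achievable on small flies alone: E₂/h₂ = λE₁/(1 + λh₁).
Solve for λ: λE₁h₂ = E₂(1 + λh₁) → λ(E₁h₂ − E₂h₁) = E₂ → λ = E₂/(E₁h₂ − E₂h₁).
λ = 9.1/(11×71 − 9.1×48) = 9.1/344.2 = 0.02644 per s.

0.026 per s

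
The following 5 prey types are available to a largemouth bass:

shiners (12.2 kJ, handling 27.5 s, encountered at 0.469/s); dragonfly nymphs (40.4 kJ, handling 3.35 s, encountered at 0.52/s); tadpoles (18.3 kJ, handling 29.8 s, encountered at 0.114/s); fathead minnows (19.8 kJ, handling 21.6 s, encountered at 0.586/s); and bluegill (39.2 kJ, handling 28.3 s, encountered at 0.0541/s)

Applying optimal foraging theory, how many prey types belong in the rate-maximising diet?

Rank by E/h (kJ/s): dragonfly nymphs 12.1, bluegill 1.39, fathead minnows 0.917, tadpoles 0.614, shiners 0.444. Include each in turn until the next type's E/h falls below the running intake rate.
Rate on top 1: 7.662. bluegill: 1.39 < 7.662 → exclude; stop.
Optimal diet: dragonfly nymphs — 1 of 5 types.

1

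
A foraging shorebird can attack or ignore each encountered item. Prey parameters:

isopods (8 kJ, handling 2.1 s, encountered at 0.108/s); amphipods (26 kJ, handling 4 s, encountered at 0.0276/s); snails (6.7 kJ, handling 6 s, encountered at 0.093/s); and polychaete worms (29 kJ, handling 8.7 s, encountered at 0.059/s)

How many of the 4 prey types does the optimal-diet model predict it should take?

E/h in descending order: amphipods 6.5, isopods 3.81, polychaete worms 3.33, snails 1.12 kJ/s. The optimal diet is the largest prefix of this list for which every included type satisfies E_i/h_i > R on the types above it.
Rate on top 1: 0.6463. isopods: 3.81 > 0.6463 → include.
Rate on top 2: 1.183. polychaete worms: 3.33 > 1.183 → include.
Rate on top 3: 1.779. snails: 1.12 < 1.779 → exclude; stop.
Optimal diet: amphipods, isopods, polychaete worms — 3 of 4 types.

3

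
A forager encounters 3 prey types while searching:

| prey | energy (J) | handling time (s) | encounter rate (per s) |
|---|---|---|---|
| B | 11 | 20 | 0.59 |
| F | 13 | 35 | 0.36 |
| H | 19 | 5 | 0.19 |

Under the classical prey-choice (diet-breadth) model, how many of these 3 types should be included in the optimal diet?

1

Profitabilities (E/h, J/s): H 3.8, B 0.55, F 0.371. Add prey in this order while the next type's profitability exceeds the intake rate on those already taken.
Rate on top 1: 1.851. B: 0.55 < 1.851 → exclude; stop.
Optimal diet: H — 1 of 3 types.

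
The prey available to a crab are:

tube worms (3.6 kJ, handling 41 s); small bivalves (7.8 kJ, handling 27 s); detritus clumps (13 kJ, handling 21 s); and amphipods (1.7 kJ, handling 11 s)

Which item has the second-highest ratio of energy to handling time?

In descending order of E/h:
detritus clumps: 13/21 = 0.619 kJ/s
small bivalves: 7.8/27 = 0.289 kJ/s
amphipods: 1.7/11 = 0.155 kJ/s
tube worms: 3.6/41 = 0.0878 kJ/s

small bivalves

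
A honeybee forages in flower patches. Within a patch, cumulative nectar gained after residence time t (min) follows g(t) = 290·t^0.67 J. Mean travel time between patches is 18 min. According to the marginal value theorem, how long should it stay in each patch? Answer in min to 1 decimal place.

Maximise g(t)/(T+t): set derivative to zero → g'(t)(T+t) = g(t).
g'(t) = 0.67·290·t^-0.33. Setting 0.67·290·t^-0.33 = 290·t^0.67/(18+t) gives 0.67(18+t) = t, so 0.33·t = 0.67×18.
t* = 0.67×18/0.33 = 36.55 min.

36.5 min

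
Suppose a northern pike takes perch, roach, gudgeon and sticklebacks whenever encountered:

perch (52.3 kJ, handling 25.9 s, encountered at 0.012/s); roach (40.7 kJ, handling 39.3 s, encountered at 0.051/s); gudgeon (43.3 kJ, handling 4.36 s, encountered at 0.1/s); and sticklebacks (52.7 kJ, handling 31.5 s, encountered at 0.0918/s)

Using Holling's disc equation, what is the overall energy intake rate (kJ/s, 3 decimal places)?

1.787 kJ/s

R = Σλ_iE_i / (1 + Σλ_ih_i)
Numerator: 0.012×52.3 + 0.051×40.7 + 0.1×43.3 + 0.0918×52.7 = 11.87
Denominator: 1 + 0.012×25.9 + 0.051×39.3 + 0.1×4.36 + 0.0918×31.5 = 6.643
R = 11.87/6.643 = 1.787 kJ/s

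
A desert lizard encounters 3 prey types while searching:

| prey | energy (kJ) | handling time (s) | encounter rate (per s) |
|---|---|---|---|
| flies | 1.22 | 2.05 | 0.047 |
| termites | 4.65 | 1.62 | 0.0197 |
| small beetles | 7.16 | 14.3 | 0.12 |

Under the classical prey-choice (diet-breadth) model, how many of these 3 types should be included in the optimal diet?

Rank by E/h (kJ/s): termites 2.87, flies 0.595, small beetles 0.501. Include each in turn until the next type's E/h falls below the running intake rate.
Rate on top 1: 0.08877. flies: 0.595 > 0.08877 → include.
Rate on top 2: 0.132. small beetles: 0.501 > 0.132 → include.
Optimal diet: termites, flies, small beetles — 3 of 3 types.

3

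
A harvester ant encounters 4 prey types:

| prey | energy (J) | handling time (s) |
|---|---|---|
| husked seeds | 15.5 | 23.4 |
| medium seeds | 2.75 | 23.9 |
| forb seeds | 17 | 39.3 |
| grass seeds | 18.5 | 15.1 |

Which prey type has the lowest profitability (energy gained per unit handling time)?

Profitability E/h (J/s): husked seeds = 15.5/23.4 = 0.662, medium seeds = 2.75/23.9 = 0.115, forb seeds = 17/39.3 = 0.433, grass seeds = 18.5/15.1 = 1.23.
Ranked: grass seeds > husked seeds > forb seeds > medium seeds.

medium seeds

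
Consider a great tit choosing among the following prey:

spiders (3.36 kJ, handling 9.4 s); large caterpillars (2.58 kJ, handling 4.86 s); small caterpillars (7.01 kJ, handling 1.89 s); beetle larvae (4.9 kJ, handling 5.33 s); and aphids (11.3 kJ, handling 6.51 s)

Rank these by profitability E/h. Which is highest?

In descending order of E/h:
small caterpillars: 7.01/1.89 = 3.71 kJ/s
aphids: 11.3/6.51 = 1.74 kJ/s
beetle larvae: 4.9/5.33 = 0.919 kJ/s
large caterpillars: 2.58/4.86 = 0.531 kJ/s
spiders: 3.36/9.4 = 0.357 kJ/s

small caterpillars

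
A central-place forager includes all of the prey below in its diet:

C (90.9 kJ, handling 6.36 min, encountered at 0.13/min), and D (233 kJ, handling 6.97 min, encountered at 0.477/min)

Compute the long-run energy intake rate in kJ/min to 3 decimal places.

Energy encountered per unit search time: 0.13×90.9 + 0.477×233 = 123 kJ/min.
Handling time per unit search time: 0.13×6.36 + 0.477×6.97 = 4.151.
Rate = 123/(1 + 4.151) = 23.87 kJ/min.

23.868 kJ/min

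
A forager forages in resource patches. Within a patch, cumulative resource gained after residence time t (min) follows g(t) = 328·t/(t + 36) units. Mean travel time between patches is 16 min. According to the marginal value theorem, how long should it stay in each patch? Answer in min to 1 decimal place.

Maximise g(t)/(T+t): set derivative to zero → g'(t)(T+t) = g(t).
g'(t) = 328·36/(t + 36)². Setting 328·36/(t+36)² = 328t/[(t+36)(16+t)] gives 36(16+t) = t(t+36), so t² = 36×16 = 576.
t* = √576 = 24 min.

24.0 min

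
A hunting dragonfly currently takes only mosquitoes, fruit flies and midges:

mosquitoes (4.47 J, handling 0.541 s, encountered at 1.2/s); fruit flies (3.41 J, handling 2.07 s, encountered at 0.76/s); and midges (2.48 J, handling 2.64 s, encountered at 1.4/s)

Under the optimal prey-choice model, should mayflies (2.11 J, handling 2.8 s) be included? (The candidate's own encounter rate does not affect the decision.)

No

On mosquitoes, fruit flies and midges alone, R = ΣλE/(1+Σλh) = 11.43/6.918 = 1.652 J/s.
Profitability of mayflies: 2.11/2.8 = 0.7536 J/s.
0.7536 < 1.652, so adding mayflies would lower the average — exclude it.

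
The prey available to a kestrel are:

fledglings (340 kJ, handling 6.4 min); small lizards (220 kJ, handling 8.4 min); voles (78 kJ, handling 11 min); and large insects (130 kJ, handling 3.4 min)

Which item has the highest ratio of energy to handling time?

Profitability E/h (kJ/min): fledglings = 340/6.4 = 53.1, small lizards = 220/8.4 = 26.2, voles = 78/11 = 7.09, large insects = 130/3.4 = 38.2.
Ranked: fledglings > large insects > small lizards > voles.

fledglings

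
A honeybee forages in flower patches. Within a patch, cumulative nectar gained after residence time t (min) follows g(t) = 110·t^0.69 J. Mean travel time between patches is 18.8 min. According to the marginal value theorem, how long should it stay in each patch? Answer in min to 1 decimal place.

41.8 min

Optimal t* satisfies g'(t*) = g(t*)/(T + t*).
g'(t) = 0.69·110·t^-0.31. Setting 0.69·110·t^-0.31 = 110·t^0.69/(18.8+t) gives 0.69(18.8+t) = t, so 0.31·t = 0.69×18.8.
t* = 0.69×18.8/0.31 = 41.85 min.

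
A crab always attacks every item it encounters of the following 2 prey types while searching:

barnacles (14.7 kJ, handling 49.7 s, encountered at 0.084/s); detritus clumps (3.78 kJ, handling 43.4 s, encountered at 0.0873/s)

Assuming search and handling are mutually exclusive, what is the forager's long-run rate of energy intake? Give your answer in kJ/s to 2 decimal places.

0.17 kJ/s

R = (0.084×14.7 + 0.0873×3.78) / (1 + 0.084×49.7 + 0.0873×43.4) = 1.565/8.964 = 0.1746 kJ/s.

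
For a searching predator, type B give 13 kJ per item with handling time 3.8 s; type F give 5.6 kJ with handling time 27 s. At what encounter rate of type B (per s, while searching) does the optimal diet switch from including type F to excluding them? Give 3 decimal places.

At the threshold, the rate on type B alone equals the profitability of type F: λ·13/(1 + λ·3.8) = 5.6/27 = 0.2074.
Rearranging, λ(13 − 0.2074×3.8) = 0.2074, so λ = 0.2074/12.21 = 0.01698 per s.

0.017 per s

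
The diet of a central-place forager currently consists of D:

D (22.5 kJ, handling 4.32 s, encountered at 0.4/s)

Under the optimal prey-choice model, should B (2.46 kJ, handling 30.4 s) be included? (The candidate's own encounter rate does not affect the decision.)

No

Intake rate on the current diet: R = (0.4×22.5) / (1 + 0.4×4.32) = 9/2.728 = 3.299 kJ/s.
B: E/h = 2.46/30.4 = 0.08092 kJ/s.
0.08092 < 3.299, so adding B would lower the average — exclude it.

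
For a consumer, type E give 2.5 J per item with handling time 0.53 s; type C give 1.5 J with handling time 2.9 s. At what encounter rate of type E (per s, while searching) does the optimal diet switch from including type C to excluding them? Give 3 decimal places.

0.232 per s

The zero-one rule: include type C iff E₂/h₂ > λE₁/(1+λh₁). Equality gives the switch point.
λE₁h₂ = E₂ + λE₂h₁ ⇒ λ = E₂/(E₁h₂ − E₂h₁) = 1.5/(7.25 − 0.795) = 0.2324 per s.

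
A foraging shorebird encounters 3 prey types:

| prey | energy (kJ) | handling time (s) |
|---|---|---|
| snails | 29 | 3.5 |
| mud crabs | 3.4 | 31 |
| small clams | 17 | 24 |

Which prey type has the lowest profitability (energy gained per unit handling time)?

In descending order of E/h:
snails: 29/3.5 = 8.29 kJ/s
small clams: 17/24 = 0.708 kJ/s
mud crabs: 3.4/31 = 0.11 kJ/s

mud crabs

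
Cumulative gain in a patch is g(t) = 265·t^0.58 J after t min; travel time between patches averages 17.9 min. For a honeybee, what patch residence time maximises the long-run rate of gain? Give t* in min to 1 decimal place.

24.7 min

Maximise g(t)/(T+t): set derivative to zero → g'(t)(T+t) = g(t).
g'(t) = 0.58·265·t^-0.42. Setting 0.58·265·t^-0.42 = 265·t^0.58/(17.9+t) gives 0.58(17.9+t) = t, so 0.42·t = 0.58×17.9.
t* = 0.58×17.9/0.42 = 24.72 min.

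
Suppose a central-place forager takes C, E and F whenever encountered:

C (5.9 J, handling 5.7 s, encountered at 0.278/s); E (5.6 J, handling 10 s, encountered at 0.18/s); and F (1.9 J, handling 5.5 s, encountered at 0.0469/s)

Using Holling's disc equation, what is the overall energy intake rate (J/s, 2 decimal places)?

0.59 J/s

Energy encountered per unit search time: 0.278×5.9 + 0.18×5.6 + 0.0469×1.9 = 2.737 J/s.
Handling time per unit search time: 0.278×5.7 + 0.18×10 + 0.0469×5.5 = 3.643.
Rate = 2.737/(1 + 3.643) = 0.5896 J/s.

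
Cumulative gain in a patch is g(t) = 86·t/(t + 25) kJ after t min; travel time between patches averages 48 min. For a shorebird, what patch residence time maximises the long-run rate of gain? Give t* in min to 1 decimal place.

Optimal t* satisfies g'(t*) = g(t*)/(T + t*).
g'(t) = 86·25/(t + 25)². Setting 86·25/(t+25)² = 86t/[(t+25)(48+t)] gives 25(48+t) = t(t+25), so t² = 25×48 = 1200.
t* = √1200 = 34.64 min.

34.6 min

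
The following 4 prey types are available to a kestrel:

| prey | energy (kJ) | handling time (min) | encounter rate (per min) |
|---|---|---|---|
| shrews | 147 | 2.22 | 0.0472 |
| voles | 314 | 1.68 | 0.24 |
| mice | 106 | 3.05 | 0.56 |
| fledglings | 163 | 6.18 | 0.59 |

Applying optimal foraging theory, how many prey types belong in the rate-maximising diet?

2

E/h in descending order: voles 187, shrews 66.2, mice 34.8, fledglings 26.4 kJ/min. The optimal diet is the largest prefix of this list for which every included type satisfies E_i/h_i > R on the types above it.
Rate on top 1: 53.71. shrews: 66.2 > 53.71 → include.
Rate on top 2: 54.58. mice: 34.8 < 54.58 → exclude; stop.
Optimal diet: voles, shrews — 2 of 4 types.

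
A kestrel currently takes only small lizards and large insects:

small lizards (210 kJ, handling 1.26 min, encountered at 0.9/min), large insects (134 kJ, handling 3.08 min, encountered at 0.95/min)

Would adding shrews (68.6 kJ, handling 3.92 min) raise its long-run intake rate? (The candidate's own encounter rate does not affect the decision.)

No

On small lizards and large insects alone, R = ΣλE/(1+Σλh) = 316.3/5.06 = 62.51 kJ/min.
Profitability of shrews: 68.6/3.92 = 17.5 kJ/min.
Since 17.5 < R, time spent handling shrews is better spent searching.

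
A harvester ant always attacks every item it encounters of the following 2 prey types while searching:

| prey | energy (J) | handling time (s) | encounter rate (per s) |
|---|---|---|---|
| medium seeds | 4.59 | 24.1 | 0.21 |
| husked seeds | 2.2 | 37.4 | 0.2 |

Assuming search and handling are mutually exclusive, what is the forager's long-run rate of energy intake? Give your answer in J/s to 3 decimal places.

R = (0.21×4.59 + 0.2×2.2) / (1 + 0.21×24.1 + 0.2×37.4) = 1.404/13.54 = 0.1037 J/s.

0.104 J/s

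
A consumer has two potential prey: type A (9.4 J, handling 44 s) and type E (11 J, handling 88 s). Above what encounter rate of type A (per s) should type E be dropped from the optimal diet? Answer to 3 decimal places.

Drop type E once their profitability E₂/h₂ falls below the rate achievable on type A alone: E₂/h₂ = λE₁/(1 + λh₁).
Solve for λ: λE₁h₂ = E₂(1 + λh₁) → λ(E₁h₂ − E₂h₁) = E₂ → λ = E₂/(E₁h₂ − E₂h₁).
λ = 11/(9.4×88 − 11×44) = 11/343.2 = 0.03205 per s.

0.032 per s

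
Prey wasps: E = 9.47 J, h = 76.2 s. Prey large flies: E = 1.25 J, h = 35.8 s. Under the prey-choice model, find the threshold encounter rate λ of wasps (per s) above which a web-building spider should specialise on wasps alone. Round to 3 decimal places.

0.005 per s

The zero-one rule: include large flies iff E₂/h₂ > λE₁/(1+λh₁). Equality gives the switch point.
λE₁h₂ = E₂ + λE₂h₁ ⇒ λ = E₂/(E₁h₂ − E₂h₁) = 1.25/(339 − 95.25) = 0.005128 per s.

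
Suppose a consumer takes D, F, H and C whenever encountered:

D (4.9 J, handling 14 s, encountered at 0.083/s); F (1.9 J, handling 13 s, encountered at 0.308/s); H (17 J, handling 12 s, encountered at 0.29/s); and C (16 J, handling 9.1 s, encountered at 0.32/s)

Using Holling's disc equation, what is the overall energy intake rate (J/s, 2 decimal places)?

0.88 J/s

R = Σλ_iE_i / (1 + Σλ_ih_i)
Numerator: 0.083×4.9 + 0.308×1.9 + 0.29×17 + 0.32×16 = 11.04
Denominator: 1 + 0.083×14 + 0.308×13 + 0.29×12 + 0.32×9.1 = 12.56
R = 11.04/12.56 = 0.8793 J/s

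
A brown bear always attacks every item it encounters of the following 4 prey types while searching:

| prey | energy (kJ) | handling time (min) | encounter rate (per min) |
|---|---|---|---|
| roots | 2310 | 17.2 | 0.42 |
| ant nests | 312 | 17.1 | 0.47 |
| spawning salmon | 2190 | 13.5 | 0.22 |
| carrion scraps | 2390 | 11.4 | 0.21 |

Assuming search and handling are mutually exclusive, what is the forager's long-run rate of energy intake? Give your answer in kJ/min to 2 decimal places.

97.13 kJ/min

R = (0.42×2310 + 0.47×312 + 0.22×2190 + 0.21×2390) / (1 + 0.42×17.2 + 0.47×17.1 + 0.22×13.5 + 0.21×11.4) = 2101/21.62 = 97.13 kJ/min.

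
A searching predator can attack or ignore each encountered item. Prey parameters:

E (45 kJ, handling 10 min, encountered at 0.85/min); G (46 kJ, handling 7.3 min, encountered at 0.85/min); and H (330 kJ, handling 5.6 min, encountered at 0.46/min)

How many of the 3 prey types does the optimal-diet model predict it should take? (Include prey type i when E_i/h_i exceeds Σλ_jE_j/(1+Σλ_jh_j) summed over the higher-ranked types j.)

1

E/h in descending order: H 58.9, G 6.3, E 4.5 kJ/min. The optimal diet is the largest prefix of this list for which every included type satisfies E_i/h_i > R on the types above it.
Rate on top 1: 42.45. G: 6.3 < 42.45 → exclude; stop.
Optimal diet: H — 1 of 3 types.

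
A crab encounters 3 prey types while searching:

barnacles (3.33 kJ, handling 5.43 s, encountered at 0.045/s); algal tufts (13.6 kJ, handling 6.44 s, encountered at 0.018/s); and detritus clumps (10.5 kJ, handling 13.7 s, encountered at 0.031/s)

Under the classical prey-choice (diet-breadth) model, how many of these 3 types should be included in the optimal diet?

E/h in descending order: algal tufts 2.11, detritus clumps 0.766, barnacles 0.613 kJ/s. The optimal diet is the largest prefix of this list for which every included type satisfies E_i/h_i > R on the types above it.
Rate on top 1: 0.2194. detritus clumps: 0.766 > 0.2194 → include.
Rate on top 2: 0.3702. barnacles: 0.613 > 0.3702 → include.
Optimal diet: algal tufts, detritus clumps, barnacles — 3 of 3 types.

3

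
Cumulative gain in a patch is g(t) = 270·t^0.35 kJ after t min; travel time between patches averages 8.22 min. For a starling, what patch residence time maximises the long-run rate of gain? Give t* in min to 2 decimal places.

Maximise g(t)/(T+t): set derivative to zero → g'(t)(T+t) = g(t).
g'(t) = 0.35·270·t^-0.65. Setting 0.35·270·t^-0.65 = 270·t^0.35/(8.22+t) gives 0.35(8.22+t) = t, so 0.65·t = 0.35×8.22.
t* = 0.35×8.22/0.65 = 4.426 min.

4.43 min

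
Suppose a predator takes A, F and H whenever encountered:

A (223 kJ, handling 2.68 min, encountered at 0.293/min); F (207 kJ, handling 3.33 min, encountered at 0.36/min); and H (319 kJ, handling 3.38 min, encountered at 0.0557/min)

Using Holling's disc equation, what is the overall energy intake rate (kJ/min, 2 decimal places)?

49.69 kJ/min

Energy encountered per unit search time: 0.293×223 + 0.36×207 + 0.0557×319 = 157.6 kJ/min.
Handling time per unit search time: 0.293×2.68 + 0.36×3.33 + 0.0557×3.38 = 2.172.
Rate = 157.6/(1 + 2.172) = 49.69 kJ/min.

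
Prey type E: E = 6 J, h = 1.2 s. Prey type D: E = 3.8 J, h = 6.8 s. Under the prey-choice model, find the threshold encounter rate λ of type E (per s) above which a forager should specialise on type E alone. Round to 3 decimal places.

At the threshold, the rate on type E alone equals the profitability of type D: λ·6/(1 + λ·1.2) = 3.8/6.8 = 0.5588.
Rearranging, λ(6 − 0.5588×1.2) = 0.5588, so λ = 0.5588/5.329 = 0.1049 per s.

0.105 per s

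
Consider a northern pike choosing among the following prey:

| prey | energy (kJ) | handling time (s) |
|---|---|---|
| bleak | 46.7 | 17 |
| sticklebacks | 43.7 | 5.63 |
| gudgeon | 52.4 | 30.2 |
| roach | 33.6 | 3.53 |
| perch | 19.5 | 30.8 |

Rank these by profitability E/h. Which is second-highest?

Profitability E/h (kJ/s): bleak = 46.7/17 = 2.75, sticklebacks = 43.7/5.63 = 7.76, gudgeon = 52.4/30.2 = 1.74, roach = 33.6/3.53 = 9.52, perch = 19.5/30.8 = 0.633.
Ranked: roach > sticklebacks > bleak > gudgeon > perch.

sticklebacks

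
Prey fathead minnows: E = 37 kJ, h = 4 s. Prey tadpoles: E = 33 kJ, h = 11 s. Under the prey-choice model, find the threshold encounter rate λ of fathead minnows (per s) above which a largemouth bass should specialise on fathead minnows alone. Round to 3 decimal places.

0.120 per s

The zero-one rule: include tadpoles iff E₂/h₂ > λE₁/(1+λh₁). Equality gives the switch point.
λE₁h₂ = E₂ + λE₂h₁ ⇒ λ = E₂/(E₁h₂ − E₂h₁) = 33/(407 − 132) = 0.12 per s.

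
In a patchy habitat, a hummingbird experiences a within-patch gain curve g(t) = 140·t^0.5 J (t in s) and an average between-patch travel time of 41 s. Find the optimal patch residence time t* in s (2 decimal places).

Maximise g(t)/(T+t): set derivative to zero → g'(t)(T+t) = g(t).
g'(t) = 0.5·140·t^-0.5. Setting 0.5·140·t^-0.5 = 140·t^0.5/(41+t) gives 0.5(41+t) = t, so 0.50·t = 0.5×41.
t* = 0.5×41/0.50 = 41 s.

41.00 s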